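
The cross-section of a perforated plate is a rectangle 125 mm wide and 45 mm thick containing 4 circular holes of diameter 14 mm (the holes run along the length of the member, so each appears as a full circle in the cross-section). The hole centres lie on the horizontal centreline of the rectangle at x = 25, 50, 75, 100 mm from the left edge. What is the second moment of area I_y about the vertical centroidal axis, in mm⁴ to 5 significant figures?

Split into non-overlapping primitives; take the origin at the lower-left of the bounding box.
Plate: 125 × 45, A = 5 625 mm², x = 62.5 mm, Ī = 7 324 219 mm⁴.
Hole 1 (subtracted): ⌀14, A = 153.938 mm², x = 25 mm, Ī = 1885.741 mm⁴.
Hole 2 (subtracted): ⌀14, A = 153.938 mm², x = 50 mm, Ī = 1885.741 mm⁴.
Hole 3 (subtracted): ⌀14, A = 153.938 mm², x = 75 mm, Ī = 1885.741 mm⁴.
Hole 4 (subtracted): ⌀14, A = 153.938 mm², x = 100 mm, Ī = 1885.741 mm⁴.
By symmetry the centroid is at mid-width, x̄ = 62.5 mm.
Transfer each piece to the vertical centroidal axis using Ī + A·d² with d = x − 62.5:
  plate: d = 0 mm → contributes +7 324 219 mm⁴
  hole 1: d = -37.5 mm → contributes −218361.1 mm⁴
  hole 2: d = -12.5 mm → contributes −25938.56 mm⁴
  hole 3: d = 12.5 mm → contributes −25938.56 mm⁴
  hole 4: d = 37.5 mm → contributes −218361.1 mm⁴
Total I = 6 835 619 mm⁴.

I_y ≈ 6.8356 × 10⁶ mm⁴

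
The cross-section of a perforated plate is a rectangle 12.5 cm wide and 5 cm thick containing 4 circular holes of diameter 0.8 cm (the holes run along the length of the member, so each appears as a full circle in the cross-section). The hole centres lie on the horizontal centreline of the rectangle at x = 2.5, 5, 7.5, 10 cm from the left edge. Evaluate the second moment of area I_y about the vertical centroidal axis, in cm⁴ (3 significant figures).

I_y ≈ 798 cm⁴

Break the section into simple shapes (no overlaps), measuring from the bottom-left corner of the bounding box.
Plate: 12.5 × 5, A = 62.5 cm², x = 6.25 cm, Ī = 813.8 cm⁴.
Hole 1 (subtracted): ⌀0.8, A = 0.50265 cm², x = 2.5 cm, Ī = 0.020106 cm⁴.
Hole 2 (subtracted): ⌀0.8, A = 0.50265 cm², x = 5 cm, Ī = 0.020106 cm⁴.
Hole 3 (subtracted): ⌀0.8, A = 0.50265 cm², x = 7.5 cm, Ī = 0.020106 cm⁴.
Hole 4 (subtracted): ⌀0.8, A = 0.50265 cm², x = 10 cm, Ī = 0.020106 cm⁴.
By symmetry the centroid is at mid-width, x̄ = 6.25 cm.
Transfer each piece to the vertical centroidal axis using Ī + A·d² with d = x − 6.25:
  plate: d = 0 cm → contributes +813.8 cm⁴
  hole 1: d = -3.75 cm → contributes −7.0887 cm⁴
  hole 2: d = -1.25 cm → contributes −0.8055 cm⁴
  hole 3: d = 1.25 cm → contributes −0.8055 cm⁴
  hole 4: d = 3.75 cm → contributes −7.0887 cm⁴
Total I = 798.01 cm⁴.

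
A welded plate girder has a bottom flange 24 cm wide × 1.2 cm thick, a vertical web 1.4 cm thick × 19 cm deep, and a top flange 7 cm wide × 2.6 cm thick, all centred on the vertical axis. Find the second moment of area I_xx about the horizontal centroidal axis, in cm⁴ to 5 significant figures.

Break the section into simple shapes (no overlaps), measuring from the bottom-left corner of the bounding box.
Bottom plate: 24 × 1.2, A = 28.8 cm², y = 0.6 cm, Ī = 3.456 cm⁴.
Web plate: 1.4 × 19, A = 26.6 cm², y = 10.7 cm, Ī = 800.2167 cm⁴.
Top plate: 7 × 2.6, A = 18.2 cm², y = 21.5 cm, Ī = 10.25267 cm⁴.
Centroid: ȳ = ΣA·y / ΣA = 9.418478 cm.
Transfer each piece to the horizontal centroidal axis using Ī + A·d² with d = y − 9.418478:
  bottom plate: d = -8.818478 cm → contributes +2243.104 cm⁴
  web plate: d = 1.281522 cm → contributes +843.9018 cm⁴
  top plate: d = 12.08152 cm → contributes +2666.782 cm⁴
Total I = 5753.788 cm⁴.

I_xx ≈ 5753.8 cm⁴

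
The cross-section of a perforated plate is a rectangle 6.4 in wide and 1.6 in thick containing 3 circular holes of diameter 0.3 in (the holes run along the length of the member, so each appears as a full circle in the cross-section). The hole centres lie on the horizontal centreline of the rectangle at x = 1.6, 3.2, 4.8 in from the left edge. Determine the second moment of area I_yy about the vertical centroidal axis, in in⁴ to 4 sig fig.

Decompose the section into non-overlapping parts with the origin at the bottom-left of its bounding rectangle.
Plate: 6.4 × 1.6, A = 10.24 in², x = 3.2 in, Ī = 34.9525 in⁴.
Hole 1 (subtracted): ⌀0.3, A = 0.0706858 in², x = 1.6 in, Ī = 0.000397608 in⁴.
Hole 2 (subtracted): ⌀0.3, A = 0.0706858 in², x = 3.2 in, Ī = 0.000397608 in⁴.
Hole 3 (subtracted): ⌀0.3, A = 0.0706858 in², x = 4.8 in, Ī = 0.000397608 in⁴.
By symmetry the centroid is at mid-width, x̄ = 3.2 in.
Transfer each piece to the vertical centroidal axis using Ī + A·d² with d = x − 3.2:
  plate: d = 0 in → contributes +34.9525 in⁴
  hole 1: d = -1.6 in → contributes −0.181353 in⁴
  hole 2: d = 0 in → contributes −0.000397608 in⁴
  hole 3: d = 1.6 in → contributes −0.181353 in⁴
Total I = 34.5894 in⁴.

I_yy ≈ 34.59 in⁴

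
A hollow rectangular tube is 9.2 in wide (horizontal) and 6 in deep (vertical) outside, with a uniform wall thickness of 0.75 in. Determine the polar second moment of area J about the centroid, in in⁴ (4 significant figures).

Break the section into simple shapes (no overlaps), measuring from the bottom-left corner of the bounding box.
Outer rectangle: 9.2 × 6, A = 55.2 in², y = 3 in, Ī = 165.6 in⁴.
Inner void (subtracted): 7.7 × 4.5, A = 34.65 in², y = 3 in, Ī = 58.4719 in⁴.
By symmetry the centroid is at mid-height, ȳ = 3 in.
All pieces are centred on the centroidal x-axis, so I = ΣĪ (holes subtracted) = 107.128 in⁴.
Repeating about the centroidal y-axis gives I_y = 218.144 in⁴.
Polar second moment: J = I_x + I_y = 325.272 in⁴.

J ≈ 325.3 in⁴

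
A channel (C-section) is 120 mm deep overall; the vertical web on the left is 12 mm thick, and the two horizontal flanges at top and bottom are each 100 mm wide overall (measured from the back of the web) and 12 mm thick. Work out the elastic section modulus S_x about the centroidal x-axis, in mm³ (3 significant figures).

Split into non-overlapping primitives; take the origin at the lower-left of the bounding box.
Web: 12 × 120, A = 1 440 mm², y = 60 mm, Ī = 1 728 000 mm⁴.
Top flange (beyond web): 88 × 12, A = 1 056 mm², y = 114 mm, Ī = 12 672 mm⁴.
Bottom flange (beyond web): 88 × 12, A = 1 056 mm², y = 6 mm, Ī = 12 672 mm⁴.
By symmetry the centroid is at mid-height, ȳ = 60 mm.
Transfer each piece to the centroidal x-axis using Ī + A·d² with d = y − 60:
  web: d = 0 mm → contributes +1 728 000 mm⁴
  top flange (beyond web): d = 54 mm → contributes +3 091 968 mm⁴
  bottom flange (beyond web): d = -54 mm → contributes +3 091 968 mm⁴
Total I = 7 911 936 mm⁴.
Extreme fibre distance c = 60 mm; S = I/c = 131 866 mm³.

S_x ≈ 1.32 × 10⁵ mm³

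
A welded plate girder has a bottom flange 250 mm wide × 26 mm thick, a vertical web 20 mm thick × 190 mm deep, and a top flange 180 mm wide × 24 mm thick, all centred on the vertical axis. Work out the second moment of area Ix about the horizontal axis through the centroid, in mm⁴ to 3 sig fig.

Treat the section as a set of non-overlapping primitives; coordinates are from the bounding-box lower-left.
Bottom plate: 250 × 26, A = 6 500 mm², y = 13 mm, Ī = 366 167 mm⁴.
Web plate: 20 × 190, A = 3 800 mm², y = 121 mm, Ī = 11 431 667 mm⁴.
Top plate: 180 × 24, A = 4 320 mm², y = 228 mm, Ī = 207 360 mm⁴.
Centroid: ȳ = ΣA·y / ΣA = 104.6 mm.
Transfer each piece to the horizontal axis through the centroid using Ī + A·d² with d = y − 104.6:
  bottom plate: d = -91.601 mm → contributes +54 905 458 mm⁴
  web plate: d = 16.399 mm → contributes +12 453 646 mm⁴
  top plate: d = 123.4 mm → contributes +65 989 836 mm⁴
Total I = 133 348 941 mm⁴.

Ix ≈ 1.33 × 10⁸ mm⁴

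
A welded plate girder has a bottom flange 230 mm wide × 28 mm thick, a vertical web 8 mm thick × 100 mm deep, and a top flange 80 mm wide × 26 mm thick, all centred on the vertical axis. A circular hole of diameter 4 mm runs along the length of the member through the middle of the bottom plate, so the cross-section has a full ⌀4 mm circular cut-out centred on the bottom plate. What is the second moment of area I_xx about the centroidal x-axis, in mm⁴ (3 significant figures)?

Break the section into simple shapes (no overlaps), measuring from the bottom-left corner of the bounding box.
Bottom plate: 230 × 28, A = 6 440 mm², y = 14 mm, Ī = 420 747 mm⁴.
Web plate: 8 × 100, A = 800 mm², y = 78 mm, Ī = 666 667 mm⁴.
Top plate: 80 × 26, A = 2 080 mm², y = 141 mm, Ī = 117 173 mm⁴.
Hole (subtracted): ⌀4, A = 12.566 mm², y = 14 mm, Ī = 12.566 mm⁴.
Centroid: ȳ = ΣA·y / ΣA = 47.883 mm.
Transfer each piece to the centroidal x-axis using Ī + A·d² with d = y − 47.883:
  bottom plate: d = -33.883 mm → contributes +7 814 061 mm⁴
  web plate: d = 30.117 mm → contributes +1 392 313 mm⁴
  top plate: d = 93.117 mm → contributes +18 152 544 mm⁴
  hole: d = -33.883 mm → contributes −14 439 mm⁴
Total I = 27 344 479 mm⁴.

I_xx ≈ 2.73 × 10⁷ mm⁴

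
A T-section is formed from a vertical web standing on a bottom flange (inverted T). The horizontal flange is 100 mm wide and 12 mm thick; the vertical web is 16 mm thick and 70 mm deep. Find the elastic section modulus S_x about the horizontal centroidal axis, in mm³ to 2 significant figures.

Treat the section as a set of non-overlapping primitives; coordinates are from the bounding-box lower-left.
Flange: 100 × 12, A = 1 200 mm², y = 6 mm, Ī = 14 400 mm⁴.
Web: 16 × 70, A = 1 120 mm², y = 47 mm, Ī = 457 333 mm⁴.
Centroid: ȳ = ΣA·y / ΣA = 25.79 mm.
Transfer each piece to the horizontal centroidal axis using Ī + A·d² with d = y − 25.79:
  flange: d = -19.79 mm → contributes +484 520 mm⁴
  web: d = 21.21 mm → contributes +961 034 mm⁴
Total I = 1 445 554 mm⁴.
Extreme fibre distance c = 56.21 mm; S = I/c = 25 718 mm³.

S_x ≈ 2.6 × 10⁴ mm³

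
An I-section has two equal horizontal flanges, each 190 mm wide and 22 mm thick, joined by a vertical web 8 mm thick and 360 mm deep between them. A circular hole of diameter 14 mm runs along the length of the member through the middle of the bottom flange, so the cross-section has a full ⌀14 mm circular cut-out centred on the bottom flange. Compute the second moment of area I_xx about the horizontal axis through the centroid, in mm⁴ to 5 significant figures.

Split into non-overlapping primitives; take the origin at the lower-left of the bounding box.
Bottom flange: 190 × 22, A = 4 180 mm², y = 11 mm, Ī = 168593.3 mm⁴.
Web: 8 × 360, A = 2 880 mm², y = 202 mm, Ī = 31 104 000 mm⁴.
Top flange: 190 × 22, A = 4 180 mm², y = 393 mm, Ī = 168593.3 mm⁴.
Hole (subtracted): ⌀14, A = 153.938 mm², y = 11 mm, Ī = 1885.741 mm⁴.
Centroid: ȳ = ΣA·y / ΣA = 204.6522 mm.
Transfer each piece to the horizontal axis through the centroid using Ī + A·d² with d = y − 204.6522:
  bottom flange: d = -193.6522 mm → contributes +156 923 461 mm⁴
  web: d = -2.652174 mm → contributes +31 124 258 mm⁴
  top flange: d = 188.3478 mm → contributes +148 453 690 mm⁴
  hole: d = -193.6522 mm → contributes −5 774 742 mm⁴
Total I = 330 726 668 mm⁴.

I_xx ≈ 3.3073 × 10⁸ mm⁴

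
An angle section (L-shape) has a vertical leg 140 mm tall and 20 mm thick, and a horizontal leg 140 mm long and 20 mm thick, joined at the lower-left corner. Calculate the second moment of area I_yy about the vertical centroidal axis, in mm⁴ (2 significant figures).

I_yy ≈ 9.3 × 10⁶ mm⁴

Decompose the section into non-overlapping parts with the origin at the bottom-left of its bounding rectangle.
Vertical leg: 20 × 140, A = 2 800 mm², x = 10 mm, Ī = 93 333 mm⁴.
Horizontal leg (remainder): 120 × 20, A = 2 400 mm², x = 80 mm, Ī = 2 880 000 mm⁴.
Centroid: x̄ = ΣA·x / ΣA = 42.31 mm.
Transfer each piece to the vertical centroidal axis using Ī + A·d² with d = x − 42.31:
  vertical leg: d = -32.31 mm → contributes +3 015 937 mm⁴
  horizontal leg (remainder): d = 37.69 mm → contributes +6 289 704 mm⁴
Total I = 9 305 641 mm⁴.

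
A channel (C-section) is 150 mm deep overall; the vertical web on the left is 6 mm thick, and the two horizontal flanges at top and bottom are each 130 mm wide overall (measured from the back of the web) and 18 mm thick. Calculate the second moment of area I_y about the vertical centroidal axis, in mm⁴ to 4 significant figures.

I_y ≈ 8.887 × 10⁶ mm⁴

Treat the section as a set of non-overlapping primitives; coordinates are from the bounding-box lower-left.
Web: 6 × 150, A = 900 mm², x = 3 mm, Ī = 2 700 mm⁴.
Top flange (beyond web): 124 × 18, A = 2 232 mm², x = 68 mm, Ī = 2 859 936 mm⁴.
Bottom flange (beyond web): 124 × 18, A = 2 232 mm², x = 68 mm, Ī = 2 859 936 mm⁴.
Centroid: x̄ = ΣA·x / ΣA = 57.094 mm.
Transfer each piece to the vertical centroidal axis using Ī + A·d² with d = x − 57.094:
  web: d = -54.094 mm → contributes +2 636 241 mm⁴
  top flange (beyond web): d = 10.906 mm → contributes +3 125 414 mm⁴
  bottom flange (beyond web): d = 10.906 mm → contributes +3 125 414 mm⁴
Total I = 8 887 069 mm⁴.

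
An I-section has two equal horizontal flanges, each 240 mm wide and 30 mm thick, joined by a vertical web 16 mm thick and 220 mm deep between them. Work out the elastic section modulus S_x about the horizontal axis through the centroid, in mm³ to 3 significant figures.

Treat the section as a set of non-overlapping primitives; coordinates are from the bounding-box lower-left.
Bottom flange: 240 × 30, A = 7 200 mm², y = 15 mm, Ī = 540 000 mm⁴.
Web: 16 × 220, A = 3 520 mm², y = 140 mm, Ī = 14 197 333 mm⁴.
Top flange: 240 × 30, A = 7 200 mm², y = 265 mm, Ī = 540 000 mm⁴.
By symmetry the centroid is at mid-height, ȳ = 140 mm.
Transfer each piece to the horizontal axis through the centroid using Ī + A·d² with d = y − 140:
  bottom flange: d = -125 mm → contributes +113 040 000 mm⁴
  web: d = 0 mm → contributes +14 197 333 mm⁴
  top flange: d = 125 mm → contributes +113 040 000 mm⁴
Total I = 240 277 333 mm⁴.
Extreme fibre distance c = 140 mm; S = I/c = 1 716 267 mm³.

S_x ≈ 1.72 × 10⁶ mm³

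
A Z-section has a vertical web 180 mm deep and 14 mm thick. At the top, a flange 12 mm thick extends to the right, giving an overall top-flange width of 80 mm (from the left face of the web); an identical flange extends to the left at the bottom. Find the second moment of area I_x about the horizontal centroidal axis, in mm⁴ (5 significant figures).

Treat the section as a set of non-overlapping primitives; coordinates are from the bounding-box lower-left.
Web: 14 × 180, A = 2 520 mm², y = 90 mm, Ī = 6 804 000 mm⁴.
Top flange (beyond web): 66 × 12, A = 792 mm², y = 174 mm, Ī = 9 504 mm⁴.
Bottom flange (beyond web): 66 × 12, A = 792 mm², y = 6 mm, Ī = 9 504 mm⁴.
Centroid: ȳ = ΣA·y / ΣA = 90 mm.
Transfer each piece to the horizontal centroidal axis using Ī + A·d² with d = y − 90:
  web: d = 0 mm → contributes +6 804 000 mm⁴
  top flange (beyond web): d = 84 mm → contributes +5 597 856 mm⁴
  bottom flange (beyond web): d = -84 mm → contributes +5 597 856 mm⁴
Total I = 17 999 712 mm⁴.

I_x ≈ 1.8000 × 10⁷ mm⁴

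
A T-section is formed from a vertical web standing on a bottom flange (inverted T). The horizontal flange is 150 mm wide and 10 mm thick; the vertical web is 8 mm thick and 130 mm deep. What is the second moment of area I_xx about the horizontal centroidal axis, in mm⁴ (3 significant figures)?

Treat the section as a set of non-overlapping primitives; coordinates are from the bounding-box lower-left.
Flange: 150 × 10, A = 1 500 mm², y = 5 mm, Ī = 12 500 mm⁴.
Web: 8 × 130, A = 1 040 mm², y = 75 mm, Ī = 1 464 667 mm⁴.
Centroid: ȳ = ΣA·y / ΣA = 33.661 mm.
Transfer each piece to the horizontal centroidal axis using Ī + A·d² with d = y − 33.661:
  flange: d = -28.661 mm → contributes +1 244 715 mm⁴
  web: d = 41.339 mm → contributes +3 241 900 mm⁴
Total I = 4 486 615 mm⁴.

I_xx ≈ 4.49 × 10⁶ mm⁴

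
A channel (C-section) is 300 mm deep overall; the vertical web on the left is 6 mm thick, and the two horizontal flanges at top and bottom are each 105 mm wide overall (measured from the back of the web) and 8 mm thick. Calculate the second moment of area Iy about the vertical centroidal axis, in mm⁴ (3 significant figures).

Treat the section as a set of non-overlapping primitives; coordinates are from the bounding-box lower-left.
Web: 6 × 300, A = 1 800 mm², x = 3 mm, Ī = 5 400 mm⁴.
Top flange (beyond web): 99 × 8, A = 792 mm², x = 55.5 mm, Ī = 646 866 mm⁴.
Bottom flange (beyond web): 99 × 8, A = 792 mm², x = 55.5 mm, Ī = 646 866 mm⁴.
Centroid: x̄ = ΣA·x / ΣA = 27.574 mm.
Transfer each piece to the vertical centroidal axis using Ī + A·d² with d = x − 27.574:
  web: d = -24.574 mm → contributes +1 092 428 mm⁴
  top flange (beyond web): d = 27.926 mm → contributes +1 264 496 mm⁴
  bottom flange (beyond web): d = 27.926 mm → contributes +1 264 496 mm⁴
Total I = 3 621 419 mm⁴.

Iy ≈ 3.62 × 10⁶ mm⁴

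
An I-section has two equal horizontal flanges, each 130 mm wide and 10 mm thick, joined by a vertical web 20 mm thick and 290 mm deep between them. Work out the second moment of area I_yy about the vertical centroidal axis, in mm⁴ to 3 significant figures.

Split into non-overlapping primitives; take the origin at the lower-left of the bounding box.
Bottom flange: 130 × 10, A = 1 300 mm², x = 65 mm, Ī = 1 830 833 mm⁴.
Web: 20 × 290, A = 5 800 mm², x = 65 mm, Ī = 193 333 mm⁴.
Top flange: 130 × 10, A = 1 300 mm², x = 65 mm, Ī = 1 830 833 mm⁴.
By symmetry the centroid is at mid-width, x̄ = 65 mm.
All pieces are centred on the vertical centroidal axis, so I = ΣĪ = 3 855 000 mm⁴.

I_yy ≈ 3.86 × 10⁶ mm⁴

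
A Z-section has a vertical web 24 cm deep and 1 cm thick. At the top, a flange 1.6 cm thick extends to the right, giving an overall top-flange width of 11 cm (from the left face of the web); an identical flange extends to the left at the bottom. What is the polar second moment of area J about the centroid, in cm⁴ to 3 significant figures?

Break the section into simple shapes (no overlaps), measuring from the bottom-left corner of the bounding box.
Web: 1 × 24, A = 24 cm², y = 12 cm, Ī = 1 152 cm⁴.
Top flange (beyond web): 10 × 1.6, A = 16 cm², y = 23.2 cm, Ī = 3.4133 cm⁴.
Bottom flange (beyond web): 10 × 1.6, A = 16 cm², y = 0.8 cm, Ī = 3.4133 cm⁴.
Centroid: ȳ = ΣA·y / ΣA = 12 cm.
Transfer each piece to the centroidal x-axis using Ī + A·d² with d = y − 12:
  web: d = 0 cm → contributes +1 152 cm⁴
  top flange (beyond web): d = 11.2 cm → contributes +2010.5 cm⁴
  bottom flange (beyond web): d = -11.2 cm → contributes +2010.5 cm⁴
Total I = 5172.9 cm⁴.
For the y-axis: x̄ = 10.5 cm.
Repeating about the centroidal y-axis gives I_y = 1236.7 cm⁴.
Polar second moment: J = I_x + I_y = 6409.6 cm⁴.

J ≈ 6410 cm⁴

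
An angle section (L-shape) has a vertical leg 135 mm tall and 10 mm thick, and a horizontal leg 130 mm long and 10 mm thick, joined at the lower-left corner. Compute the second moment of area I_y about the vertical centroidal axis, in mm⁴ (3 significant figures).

Treat the section as a set of non-overlapping primitives; coordinates are from the bounding-box lower-left.
Vertical leg: 10 × 135, A = 1 350 mm², x = 5 mm, Ī = 11 250 mm⁴.
Horizontal leg (remainder): 120 × 10, A = 1 200 mm², x = 70 mm, Ī = 1 440 000 mm⁴.
Centroid: x̄ = ΣA·x / ΣA = 35.588 mm.
Transfer each piece to the vertical centroidal axis using Ī + A·d² with d = x − 35.588:
  vertical leg: d = -30.588 mm → contributes +1 274 364 mm⁴
  horizontal leg (remainder): d = 34.412 mm → contributes +2 861 003 mm⁴
Total I = 4 135 368 mm⁴.

I_y ≈ 4.14 × 10⁶ mm⁴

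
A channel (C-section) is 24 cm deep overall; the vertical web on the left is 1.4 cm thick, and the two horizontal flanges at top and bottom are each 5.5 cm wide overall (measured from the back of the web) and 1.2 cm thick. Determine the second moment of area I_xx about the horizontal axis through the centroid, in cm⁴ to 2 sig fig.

I_xx ≈ 2900 cm⁴

Split into non-overlapping primitives; take the origin at the lower-left of the bounding box.
Web: 1.4 × 24, A = 33.6 cm², y = 12 cm, Ī = 1 613 cm⁴.
Top flange (beyond web): 4.1 × 1.2, A = 4.92 cm², y = 23.4 cm, Ī = 0.5904 cm⁴.
Bottom flange (beyond web): 4.1 × 1.2, A = 4.92 cm², y = 0.6 cm, Ī = 0.5904 cm⁴.
By symmetry the centroid is at mid-height, ȳ = 12 cm.
Transfer each piece to the horizontal axis through the centroid using Ī + A·d² with d = y − 12:
  web: d = 0 cm → contributes +1 613 cm⁴
  top flange (beyond web): d = 11.4 cm → contributes +640 cm⁴
  bottom flange (beyond web): d = -11.4 cm → contributes +640 cm⁴
Total I = 2 893 cm⁴.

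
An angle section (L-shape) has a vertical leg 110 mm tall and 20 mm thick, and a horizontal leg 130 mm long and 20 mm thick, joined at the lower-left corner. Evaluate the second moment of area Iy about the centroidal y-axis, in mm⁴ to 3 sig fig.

Iy ≈ 6.94 × 10⁶ mm⁴

Split into non-overlapping primitives; take the origin at the lower-left of the bounding box.
Vertical leg: 20 × 110, A = 2 200 mm², x = 10 mm, Ī = 73 333 mm⁴.
Horizontal leg (remainder): 110 × 20, A = 2 200 mm², x = 75 mm, Ī = 2 218 333 mm⁴.
Centroid: x̄ = ΣA·x / ΣA = 42.5 mm.
Transfer each piece to the centroidal y-axis using Ī + A·d² with d = x − 42.5:
  vertical leg: d = -32.5 mm → contributes +2 397 083 mm⁴
  horizontal leg (remainder): d = 32.5 mm → contributes +4 542 083 mm⁴
Total I = 6 939 167 mm⁴.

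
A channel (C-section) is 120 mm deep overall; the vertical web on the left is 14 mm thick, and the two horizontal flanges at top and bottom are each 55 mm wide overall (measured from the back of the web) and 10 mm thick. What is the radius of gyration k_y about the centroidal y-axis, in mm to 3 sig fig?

k_y ≈ 15.0 mm

Break the section into simple shapes (no overlaps), measuring from the bottom-left corner of the bounding box.
Web: 14 × 120, A = 1 680 mm², x = 7 mm, Ī = 27 440 mm⁴.
Top flange (beyond web): 41 × 10, A = 410 mm², x = 34.5 mm, Ī = 57 434 mm⁴.
Bottom flange (beyond web): 41 × 10, A = 410 mm², x = 34.5 mm, Ī = 57 434 mm⁴.
Centroid: x̄ = ΣA·x / ΣA = 16.02 mm.
Transfer each piece to the centroidal y-axis using Ī + A·d² with d = x − 16.02:
  web: d = -9.02 mm → contributes +164 125 mm⁴
  top flange (beyond web): d = 18.48 mm → contributes +197 453 mm⁴
  bottom flange (beyond web): d = 18.48 mm → contributes +197 453 mm⁴
Total I = 559 032 mm⁴.
Radius of gyration: k = √(I/A) = √(559 032 / 2 500) = 14.954 mm.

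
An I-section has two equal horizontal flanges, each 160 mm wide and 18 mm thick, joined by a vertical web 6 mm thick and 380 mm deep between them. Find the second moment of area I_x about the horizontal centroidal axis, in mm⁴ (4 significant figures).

I_x ≈ 2.557 × 10⁸ mm⁴

Treat the section as a set of non-overlapping primitives; coordinates are from the bounding-box lower-left.
Bottom flange: 160 × 18, A = 2 880 mm², y = 9 mm, Ī = 77 760 mm⁴.
Web: 6 × 380, A = 2 280 mm², y = 208 mm, Ī = 27 436 000 mm⁴.
Top flange: 160 × 18, A = 2 880 mm², y = 407 mm, Ī = 77 760 mm⁴.
By symmetry the centroid is at mid-height, ȳ = 208 mm.
Transfer each piece to the horizontal centroidal axis using Ī + A·d² with d = y − 208:
  bottom flange: d = -199 mm → contributes +114 128 640 mm⁴
  web: d = 0 mm → contributes +27 436 000 mm⁴
  top flange: d = 199 mm → contributes +114 128 640 mm⁴
Total I = 255 693 280 mm⁴.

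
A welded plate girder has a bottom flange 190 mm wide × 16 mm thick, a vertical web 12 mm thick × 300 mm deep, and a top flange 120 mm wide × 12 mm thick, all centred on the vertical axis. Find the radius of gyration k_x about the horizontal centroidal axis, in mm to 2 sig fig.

Break the section into simple shapes (no overlaps), measuring from the bottom-left corner of the bounding box.
Bottom plate: 190 × 16, A = 3 040 mm², y = 8 mm, Ī = 64 853 mm⁴.
Web plate: 12 × 300, A = 3 600 mm², y = 166 mm, Ī = 27 000 000 mm⁴.
Top plate: 120 × 12, A = 1 440 mm², y = 322 mm, Ī = 17 280 mm⁴.
Centroid: ȳ = ΣA·y / ΣA = 134.4 mm.
Transfer each piece to the horizontal centroidal axis using Ī + A·d² with d = y − 134.4:
  bottom plate: d = -126.4 mm → contributes +48 601 338 mm⁴
  web plate: d = 31.64 mm → contributes +30 604 735 mm⁴
  top plate: d = 187.6 mm → contributes +50 719 834 mm⁴
Total I = 129 925 907 mm⁴.
Radius of gyration: k = √(I/A) = √(129 925 907 / 8 080) = 126.8 mm.

k_x ≈ 130 mm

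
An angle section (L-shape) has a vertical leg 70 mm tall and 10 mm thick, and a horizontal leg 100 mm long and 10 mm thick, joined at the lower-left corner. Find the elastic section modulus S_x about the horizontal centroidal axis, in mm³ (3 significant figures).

S_x ≈ 1.25 × 10⁴ mm³

Split into non-overlapping primitives; take the origin at the lower-left of the bounding box.
Vertical leg: 10 × 70, A = 700 mm², y = 35 mm, Ī = 285 833 mm⁴.
Horizontal leg (remainder): 90 × 10, A = 900 mm², y = 5 mm, Ī = 7 500 mm⁴.
Centroid: ȳ = ΣA·y / ΣA = 18.125 mm.
Transfer each piece to the horizontal centroidal axis using Ī + A·d² with d = y − 18.125:
  vertical leg: d = 16.875 mm → contributes +485 169 mm⁴
  horizontal leg (remainder): d = -13.125 mm → contributes +162 539 mm⁴
Total I = 647 708 mm⁴.
Extreme fibre distance c = 51.875 mm; S = I/c = 12 486 mm³.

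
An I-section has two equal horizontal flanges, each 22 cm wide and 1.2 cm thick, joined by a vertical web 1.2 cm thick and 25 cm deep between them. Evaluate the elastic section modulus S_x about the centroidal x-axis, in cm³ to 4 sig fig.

Break the section into simple shapes (no overlaps), measuring from the bottom-left corner of the bounding box.
Bottom flange: 22 × 1.2, A = 26.4 cm², y = 0.6 cm, Ī = 3.168 cm⁴.
Web: 1.2 × 25, A = 30 cm², y = 13.7 cm, Ī = 1562.5 cm⁴.
Top flange: 22 × 1.2, A = 26.4 cm², y = 26.8 cm, Ī = 3.168 cm⁴.
By symmetry the centroid is at mid-height, ȳ = 13.7 cm.
Transfer each piece to the centroidal x-axis using Ī + A·d² with d = y − 13.7:
  bottom flange: d = -13.1 cm → contributes +4533.67 cm⁴
  web: d = 0 cm → contributes +1562.5 cm⁴
  top flange: d = 13.1 cm → contributes +4533.67 cm⁴
Total I = 10629.8 cm⁴.
Extreme fibre distance c = 13.7 cm; S = I/c = 775.901 cm³.

S_x ≈ 775.9 cm³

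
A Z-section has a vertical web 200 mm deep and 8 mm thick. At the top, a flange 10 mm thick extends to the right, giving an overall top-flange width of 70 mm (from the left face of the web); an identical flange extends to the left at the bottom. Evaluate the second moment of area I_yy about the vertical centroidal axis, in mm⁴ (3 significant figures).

Split into non-overlapping primitives; take the origin at the lower-left of the bounding box.
Web: 8 × 200, A = 1 600 mm², x = 66 mm, Ī = 8533.3 mm⁴.
Top flange (beyond web): 62 × 10, A = 620 mm², x = 101 mm, Ī = 198 607 mm⁴.
Bottom flange (beyond web): 62 × 10, A = 620 mm², x = 31 mm, Ī = 198 607 mm⁴.
Centroid: x̄ = ΣA·x / ΣA = 66 mm.
Transfer each piece to the vertical centroidal axis using Ī + A·d² with d = x − 66:
  web: d = 0 mm → contributes +8533.3 mm⁴
  top flange (beyond web): d = 35 mm → contributes +958 107 mm⁴
  bottom flange (beyond web): d = -35 mm → contributes +958 107 mm⁴
Total I = 1 924 747 mm⁴.

I_yy ≈ 1.92 × 10⁶ mm⁴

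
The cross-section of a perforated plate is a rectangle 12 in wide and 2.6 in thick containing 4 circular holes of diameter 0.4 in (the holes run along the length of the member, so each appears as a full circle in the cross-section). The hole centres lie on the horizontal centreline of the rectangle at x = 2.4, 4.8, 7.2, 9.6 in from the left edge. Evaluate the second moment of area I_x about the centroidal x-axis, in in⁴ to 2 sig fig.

Treat the section as a set of non-overlapping primitives; coordinates are from the bounding-box lower-left.
Plate: 12 × 2.6, A = 31.2 in², y = 1.3 in, Ī = 17.58 in⁴.
Hole 1 (subtracted): ⌀0.4, A = 0.1257 in², y = 1.3 in, Ī = 0.001257 in⁴.
Hole 2 (subtracted): ⌀0.4, A = 0.1257 in², y = 1.3 in, Ī = 0.001257 in⁴.
Hole 3 (subtracted): ⌀0.4, A = 0.1257 in², y = 1.3 in, Ī = 0.001257 in⁴.
Hole 4 (subtracted): ⌀0.4, A = 0.1257 in², y = 1.3 in, Ī = 0.001257 in⁴.
By symmetry the centroid is at mid-height, ȳ = 1.3 in.
All pieces are centred on the centroidal x-axis, so I = ΣĪ (holes subtracted) = 17.57 in⁴.

I_x ≈ 18 in⁴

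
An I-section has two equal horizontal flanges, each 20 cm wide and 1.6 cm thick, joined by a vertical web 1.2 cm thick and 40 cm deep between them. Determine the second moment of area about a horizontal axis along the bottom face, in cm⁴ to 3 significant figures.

Decompose the section into non-overlapping parts with the origin at the bottom-left of its bounding rectangle.
Bottom flange: 20 × 1.6, A = 32 cm², y = 0.8 cm, Ī = 6.8267 cm⁴.
Web: 1.2 × 40, A = 48 cm², y = 21.6 cm, Ī = 6 400 cm⁴.
Top flange: 20 × 1.6, A = 32 cm², y = 42.4 cm, Ī = 6.8267 cm⁴.
Transfer each piece to a horizontal axis along the bottom face using Ī + A·d² with d = y − 0:
  bottom flange: d = 0.8 cm → contributes +27.307 cm⁴
  web: d = 21.6 cm → contributes +28 795 cm⁴
  top flange: d = 42.4 cm → contributes +57 535 cm⁴
Total I = 86 357 cm⁴.

I_base ≈ 8.64 × 10⁴ cm⁴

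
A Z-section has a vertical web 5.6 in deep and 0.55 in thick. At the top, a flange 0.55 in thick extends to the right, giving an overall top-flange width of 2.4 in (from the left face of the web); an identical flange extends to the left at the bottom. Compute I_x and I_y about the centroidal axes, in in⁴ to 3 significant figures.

Split into non-overlapping primitives; take the origin at the lower-left of the bounding box.
Web: 0.55 × 5.6, A = 3.08 in², y = 2.8 in, Ī = 8.0491 in⁴.
Top flange (beyond web): 1.85 × 0.55, A = 1.0175 in², y = 5.325 in, Ī = 0.025649 in⁴.
Bottom flange (beyond web): 1.85 × 0.55, A = 1.0175 in², y = 0.275 in, Ī = 0.025649 in⁴.
Centroid: ȳ = ΣA·y / ΣA = 2.8 in.
Transfer each piece to the centroidal x-axis using Ī + A·d² with d = y − 2.8:
  web: d = 0 in → contributes +8.0491 in⁴
  top flange (beyond web): d = 2.525 in → contributes +6.5128 in⁴
  bottom flange (beyond web): d = -2.525 in → contributes +6.5128 in⁴
Total I = 21.075 in⁴.
For the y-axis: x̄ = 2.125 in.
Repeating about the centroidal y-axis gives I_y = 3.5884 in⁴.

I_x ≈ 21.1 in⁴, I_y ≈ 3.59 in⁴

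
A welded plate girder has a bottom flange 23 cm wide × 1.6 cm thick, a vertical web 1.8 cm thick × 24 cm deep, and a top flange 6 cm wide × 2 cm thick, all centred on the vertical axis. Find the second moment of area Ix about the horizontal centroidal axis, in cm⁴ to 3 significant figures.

Decompose the section into non-overlapping parts with the origin at the bottom-left of its bounding rectangle.
Bottom plate: 23 × 1.6, A = 36.8 cm², y = 0.8 cm, Ī = 7.8507 cm⁴.
Web plate: 1.8 × 24, A = 43.2 cm², y = 13.6 cm, Ī = 2073.6 cm⁴.
Top plate: 6 × 2, A = 12 cm², y = 26.6 cm, Ī = 4 cm⁴.
Centroid: ȳ = ΣA·y / ΣA = 10.176 cm.
Transfer each piece to the horizontal centroidal axis using Ī + A·d² with d = y − 10.176:
  bottom plate: d = -9.3757 cm → contributes +3242.7 cm⁴
  web plate: d = 3.4243 cm → contributes +2580.2 cm⁴
  top plate: d = 16.424 cm → contributes +3241.1 cm⁴
Total I = 9 064 cm⁴.

Ix ≈ 9060 cm⁴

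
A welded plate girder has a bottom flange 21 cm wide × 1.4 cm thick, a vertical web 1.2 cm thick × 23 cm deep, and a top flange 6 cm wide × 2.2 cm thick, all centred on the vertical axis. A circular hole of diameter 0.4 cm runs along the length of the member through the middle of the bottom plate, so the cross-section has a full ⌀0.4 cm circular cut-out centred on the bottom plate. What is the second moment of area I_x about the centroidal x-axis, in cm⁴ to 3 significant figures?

Split into non-overlapping primitives; take the origin at the lower-left of the bounding box.
Bottom plate: 21 × 1.4, A = 29.4 cm², y = 0.7 cm, Ī = 4.802 cm⁴.
Web plate: 1.2 × 23, A = 27.6 cm², y = 12.9 cm, Ī = 1216.7 cm⁴.
Top plate: 6 × 2.2, A = 13.2 cm², y = 25.5 cm, Ī = 5.324 cm⁴.
Hole (subtracted): ⌀0.4, A = 0.12566 cm², y = 0.7 cm, Ī = 0.0012566 cm⁴.
Centroid: ȳ = ΣA·y / ΣA = 10.177 cm.
Transfer each piece to the centroidal x-axis using Ī + A·d² with d = y − 10.177:
  bottom plate: d = -9.4768 cm → contributes +2645.2 cm⁴
  web plate: d = 2.7232 cm → contributes +1421.4 cm⁴
  top plate: d = 15.323 cm → contributes +3104.7 cm⁴
  hole: d = -9.4768 cm → contributes −11.287 cm⁴
Total I = 7 160 cm⁴.

I_x ≈ 7160 cm⁴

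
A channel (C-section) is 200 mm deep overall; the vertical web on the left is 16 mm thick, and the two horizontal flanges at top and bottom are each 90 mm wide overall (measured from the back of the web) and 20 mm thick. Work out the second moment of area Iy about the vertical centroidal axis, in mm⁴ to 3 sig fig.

Decompose the section into non-overlapping parts with the origin at the bottom-left of its bounding rectangle.
Web: 16 × 200, A = 3 200 mm², x = 8 mm, Ī = 68 267 mm⁴.
Top flange (beyond web): 74 × 20, A = 1 480 mm², x = 53 mm, Ī = 675 373 mm⁴.
Bottom flange (beyond web): 74 × 20, A = 1 480 mm², x = 53 mm, Ī = 675 373 mm⁴.
Centroid: x̄ = ΣA·x / ΣA = 29.623 mm.
Transfer each piece to the vertical centroidal axis using Ī + A·d² with d = x − 29.623:
  web: d = -21.623 mm → contributes +1 564 492 mm⁴
  top flange (beyond web): d = 23.377 mm → contributes +1 484 144 mm⁴
  bottom flange (beyond web): d = 23.377 mm → contributes +1 484 144 mm⁴
Total I = 4 532 780 mm⁴.

Iy ≈ 4.53 × 10⁶ mm⁴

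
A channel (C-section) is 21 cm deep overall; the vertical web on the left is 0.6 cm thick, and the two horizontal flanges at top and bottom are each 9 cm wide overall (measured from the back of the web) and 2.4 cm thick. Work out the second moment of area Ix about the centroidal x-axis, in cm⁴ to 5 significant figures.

Ix ≈ 3969.7 cm⁴

Break the section into simple shapes (no overlaps), measuring from the bottom-left corner of the bounding box.
Web: 0.6 × 21, A = 12.6 cm², y = 10.5 cm, Ī = 463.05 cm⁴.
Top flange (beyond web): 8.4 × 2.4, A = 20.16 cm², y = 19.8 cm, Ī = 9.6768 cm⁴.
Bottom flange (beyond web): 8.4 × 2.4, A = 20.16 cm², y = 1.2 cm, Ī = 9.6768 cm⁴.
By symmetry the centroid is at mid-height, ȳ = 10.5 cm.
Transfer each piece to the centroidal x-axis using Ī + A·d² with d = y − 10.5:
  web: d = 0 cm → contributes +463.05 cm⁴
  top flange (beyond web): d = 9.3 cm → contributes +1753.315 cm⁴
  bottom flange (beyond web): d = -9.3 cm → contributes +1753.315 cm⁴
Total I = 3969.68 cm⁴.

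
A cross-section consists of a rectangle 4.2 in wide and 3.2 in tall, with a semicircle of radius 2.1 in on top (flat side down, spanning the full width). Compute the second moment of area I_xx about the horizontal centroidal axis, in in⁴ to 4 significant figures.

I_xx ≈ 41.97 in⁴

Treat the section as a set of non-overlapping primitives; coordinates are from the bounding-box lower-left.
Rectangular body: 4.2 × 3.2, A = 13.44 in², y = 1.6 in, Ī = 11.4688 in⁴.
Semicircular cap: semicircle r = 2.1, A = 6.92721 in², y = 4.09127 in, Ī = 2.13456 in⁴.
Centroid: ȳ = ΣA·y / ΣA = 2.44732 in.
Transfer each piece to the horizontal centroidal axis using Ī + A·d² with d = y − 2.44732:
  rectangular body: d = -0.84732 in → contributes +21.1181 in⁴
  semicircular cap: d = 1.64395 in → contributes +20.8558 in⁴
Total I = 41.9739 in⁴.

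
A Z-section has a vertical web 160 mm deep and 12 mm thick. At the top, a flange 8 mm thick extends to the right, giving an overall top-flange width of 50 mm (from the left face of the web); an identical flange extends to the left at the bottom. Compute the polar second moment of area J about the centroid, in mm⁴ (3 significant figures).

J ≈ 8.09 × 10⁶ mm⁴

Treat the section as a set of non-overlapping primitives; coordinates are from the bounding-box lower-left.
Web: 12 × 160, A = 1 920 mm², y = 80 mm, Ī = 4 096 000 mm⁴.
Top flange (beyond web): 38 × 8, A = 304 mm², y = 156 mm, Ī = 1621.3 mm⁴.
Bottom flange (beyond web): 38 × 8, A = 304 mm², y = 4 mm, Ī = 1621.3 mm⁴.
Centroid: ȳ = ΣA·y / ΣA = 80 mm.
Transfer each piece to the centroidal x-axis using Ī + A·d² with d = y − 80:
  web: d = 0 mm → contributes +4 096 000 mm⁴
  top flange (beyond web): d = 76 mm → contributes +1 757 525 mm⁴
  bottom flange (beyond web): d = -76 mm → contributes +1 757 525 mm⁴
Total I = 7 611 051 mm⁴.
For the y-axis: x̄ = 44 mm.
Repeating about the centroidal y-axis gives I_y = 476 203 mm⁴.
Polar second moment: J = I_x + I_y = 8 087 253 mm⁴.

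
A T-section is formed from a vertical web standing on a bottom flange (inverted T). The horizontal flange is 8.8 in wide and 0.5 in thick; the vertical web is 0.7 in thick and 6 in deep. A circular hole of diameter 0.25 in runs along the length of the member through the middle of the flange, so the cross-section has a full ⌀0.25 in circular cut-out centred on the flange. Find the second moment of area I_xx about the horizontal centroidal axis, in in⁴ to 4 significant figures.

I_xx ≈ 35.26 in⁴

Break the section into simple shapes (no overlaps), measuring from the bottom-left corner of the bounding box.
Flange: 8.8 × 0.5, A = 4.4 in², y = 0.25 in, Ī = 0.0916667 in⁴.
Web: 0.7 × 6, A = 4.2 in², y = 3.5 in, Ī = 12.6 in⁴.
Hole (subtracted): ⌀0.25, A = 0.0490874 in², y = 0.25 in, Ī = 0.000191748 in⁴.
Centroid: ȳ = ΣA·y / ΣA = 1.84632 in.
Transfer each piece to the horizontal centroidal axis using Ī + A·d² with d = y − 1.84632:
  flange: d = -1.59632 in → contributes +11.3039 in⁴
  web: d = 1.65368 in → contributes +24.0856 in⁴
  hole: d = -1.59632 in → contributes −0.125278 in⁴
Total I = 35.2642 in⁴.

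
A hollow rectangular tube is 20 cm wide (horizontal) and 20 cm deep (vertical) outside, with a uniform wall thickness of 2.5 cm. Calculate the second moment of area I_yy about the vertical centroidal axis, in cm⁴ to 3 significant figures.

Treat the section as a set of non-overlapping primitives; coordinates are from the bounding-box lower-left.
Outer rectangle: 20 × 20, A = 400 cm², x = 10 cm, Ī = 13 333 cm⁴.
Inner void (subtracted): 15 × 15, A = 225 cm², x = 10 cm, Ī = 4218.8 cm⁴.
By symmetry the centroid is at mid-width, x̄ = 10 cm.
All pieces are centred on the vertical centroidal axis, so I = ΣĪ (holes subtracted) = 9114.6 cm⁴.

I_yy ≈ 9110 cm⁴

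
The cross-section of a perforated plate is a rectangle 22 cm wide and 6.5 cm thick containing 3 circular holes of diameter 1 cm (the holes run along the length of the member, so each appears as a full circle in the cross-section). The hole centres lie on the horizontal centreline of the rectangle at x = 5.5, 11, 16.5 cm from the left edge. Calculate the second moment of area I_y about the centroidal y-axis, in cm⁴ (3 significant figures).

I_y ≈ 5720 cm⁴

Decompose the section into non-overlapping parts with the origin at the bottom-left of its bounding rectangle.
Plate: 22 × 6.5, A = 143 cm², x = 11 cm, Ī = 5767.7 cm⁴.
Hole 1 (subtracted): ⌀1, A = 0.7854 cm², x = 5.5 cm, Ī = 0.049087 cm⁴.
Hole 2 (subtracted): ⌀1, A = 0.7854 cm², x = 11 cm, Ī = 0.049087 cm⁴.
Hole 3 (subtracted): ⌀1, A = 0.7854 cm², x = 16.5 cm, Ī = 0.049087 cm⁴.
By symmetry the centroid is at mid-width, x̄ = 11 cm.
Transfer each piece to the centroidal y-axis using Ī + A·d² with d = x − 11:
  plate: d = 0 cm → contributes +5767.7 cm⁴
  hole 1: d = -5.5 cm → contributes −23.807 cm⁴
  hole 2: d = 0 cm → contributes −0.049087 cm⁴
  hole 3: d = 5.5 cm → contributes −23.807 cm⁴
Total I = 5 720 cm⁴.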